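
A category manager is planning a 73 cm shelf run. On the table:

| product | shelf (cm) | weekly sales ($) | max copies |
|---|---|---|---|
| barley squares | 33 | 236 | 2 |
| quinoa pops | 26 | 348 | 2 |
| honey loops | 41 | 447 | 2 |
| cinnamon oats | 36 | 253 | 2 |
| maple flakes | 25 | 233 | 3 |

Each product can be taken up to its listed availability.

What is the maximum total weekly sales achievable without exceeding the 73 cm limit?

795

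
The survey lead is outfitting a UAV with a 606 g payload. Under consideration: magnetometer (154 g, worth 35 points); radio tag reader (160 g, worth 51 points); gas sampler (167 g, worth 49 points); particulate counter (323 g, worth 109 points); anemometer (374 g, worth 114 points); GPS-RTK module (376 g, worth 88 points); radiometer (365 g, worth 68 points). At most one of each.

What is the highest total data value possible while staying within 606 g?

Ranking by ratio (data value/g): particulate counter 0.34, radio tag reader 0.32, anemometer 0.30.
Filling by ratio: radio tag reader + particulate counter for 160, with 123 g left unused.
The 323 g tied up in particulate counter is better spent on anemometer — total rises to 165 (534 g).
The closest alternative, gas sampler + anemometer, reaches only 163.

165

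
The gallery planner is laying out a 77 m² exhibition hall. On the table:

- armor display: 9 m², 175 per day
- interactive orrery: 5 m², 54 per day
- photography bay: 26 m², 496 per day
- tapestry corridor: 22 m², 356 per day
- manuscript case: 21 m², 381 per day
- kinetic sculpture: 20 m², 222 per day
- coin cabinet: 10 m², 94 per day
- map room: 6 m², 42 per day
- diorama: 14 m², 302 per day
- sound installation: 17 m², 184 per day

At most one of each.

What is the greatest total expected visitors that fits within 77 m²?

1408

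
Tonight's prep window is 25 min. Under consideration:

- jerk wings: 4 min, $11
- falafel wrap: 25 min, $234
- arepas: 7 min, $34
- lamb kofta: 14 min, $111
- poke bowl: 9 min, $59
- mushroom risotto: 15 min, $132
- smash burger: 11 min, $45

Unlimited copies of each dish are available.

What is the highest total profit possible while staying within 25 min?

Falafel wrap uses 25 of the 25 min and totals 234.

234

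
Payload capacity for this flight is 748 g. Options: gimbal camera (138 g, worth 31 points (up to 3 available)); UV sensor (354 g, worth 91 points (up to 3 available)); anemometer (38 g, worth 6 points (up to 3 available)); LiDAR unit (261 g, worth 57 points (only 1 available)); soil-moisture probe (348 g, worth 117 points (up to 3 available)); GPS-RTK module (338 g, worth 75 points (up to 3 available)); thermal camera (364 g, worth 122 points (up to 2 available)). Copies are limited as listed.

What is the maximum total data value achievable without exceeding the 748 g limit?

By data value per g: soil-moisture probe 0.34, thermal camera 0.34, UV sensor 0.26, gimbal camera 0.22 lead.
Greedy by ratio would take anemometer + 2×soil-moisture probe: 734 g used, total 240.
The 734 g tied up in anemometer and 2×soil-moisture probe is better spent on 2×thermal camera — total rises to 244 (728 g).
Every other selection either busts 748 g or exceeds an availability limit or fails to beat 244.

244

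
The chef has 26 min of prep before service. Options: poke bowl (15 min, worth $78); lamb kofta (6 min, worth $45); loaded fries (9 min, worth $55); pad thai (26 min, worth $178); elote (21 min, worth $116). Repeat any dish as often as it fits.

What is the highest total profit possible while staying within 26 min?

180

Taking 4×lamb kofta: 24 min used, 180 in profit.
No other feasible combination exceeds 180.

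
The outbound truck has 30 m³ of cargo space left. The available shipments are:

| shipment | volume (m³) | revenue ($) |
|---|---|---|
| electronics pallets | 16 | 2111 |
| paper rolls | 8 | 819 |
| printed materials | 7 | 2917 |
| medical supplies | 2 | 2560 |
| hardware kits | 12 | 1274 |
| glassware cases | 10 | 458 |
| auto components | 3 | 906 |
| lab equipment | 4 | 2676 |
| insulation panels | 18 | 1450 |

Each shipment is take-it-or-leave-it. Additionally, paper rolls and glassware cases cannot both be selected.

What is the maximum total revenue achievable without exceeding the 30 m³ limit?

Taking printed materials + medical supplies + hardware kits + auto components + lab equipment: 28 m³ used, 10333 in revenue.
That's the maximum — no feasible swap from here does better than 10333.

10333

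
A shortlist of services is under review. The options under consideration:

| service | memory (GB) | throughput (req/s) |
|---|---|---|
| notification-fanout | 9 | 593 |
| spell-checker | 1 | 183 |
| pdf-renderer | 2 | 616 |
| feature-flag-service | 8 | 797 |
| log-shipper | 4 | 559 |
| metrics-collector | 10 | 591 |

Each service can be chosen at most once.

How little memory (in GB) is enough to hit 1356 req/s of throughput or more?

Need the lightest bundle worth ≥ 1356.
Taking spell-checker + pdf-renderer + log-shipper gives 1358 (≥ 1356) for 7 GB.
Any bundle with less than 7 GB falls short of 1356.

7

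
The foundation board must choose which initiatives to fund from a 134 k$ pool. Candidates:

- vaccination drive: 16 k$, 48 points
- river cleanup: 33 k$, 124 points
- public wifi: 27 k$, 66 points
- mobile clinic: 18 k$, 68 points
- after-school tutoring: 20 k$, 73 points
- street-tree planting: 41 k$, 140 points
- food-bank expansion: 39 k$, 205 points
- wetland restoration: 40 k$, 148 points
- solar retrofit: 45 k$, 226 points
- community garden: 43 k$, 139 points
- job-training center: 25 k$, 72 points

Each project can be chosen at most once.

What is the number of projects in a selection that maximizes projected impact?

The maximum projected impact within 134 k$ is 603.
vaccination drive + river cleanup + food-bank expansion + solar retrofit hits 603 at 133 k$.
All optima have 4 projects.

4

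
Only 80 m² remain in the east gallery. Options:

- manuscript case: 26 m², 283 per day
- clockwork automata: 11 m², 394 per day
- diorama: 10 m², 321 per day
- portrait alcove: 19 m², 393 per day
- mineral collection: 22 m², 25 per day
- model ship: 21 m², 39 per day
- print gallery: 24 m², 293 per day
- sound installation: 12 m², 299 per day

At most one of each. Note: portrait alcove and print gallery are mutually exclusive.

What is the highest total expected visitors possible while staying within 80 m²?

Best packing: manuscript case + clockwork automata + diorama + portrait alcove + sound installation — 78 m², 1690 total.
The closest alternative, clockwork automata + diorama + portrait alcove + model ship + sound installation, reaches only 1446.

1690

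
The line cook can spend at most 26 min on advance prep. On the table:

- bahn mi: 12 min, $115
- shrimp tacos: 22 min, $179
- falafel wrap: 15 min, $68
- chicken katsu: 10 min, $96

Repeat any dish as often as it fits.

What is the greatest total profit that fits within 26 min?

Greedy by ratio would take 2×chicken katsu: 20 min used, total 192.
Dropping 2×chicken katsu frees 20 min; slotting in 2×bahn mi (24 min) lifts the total to 230 at 24 min.
No other feasible combination exceeds 230.

230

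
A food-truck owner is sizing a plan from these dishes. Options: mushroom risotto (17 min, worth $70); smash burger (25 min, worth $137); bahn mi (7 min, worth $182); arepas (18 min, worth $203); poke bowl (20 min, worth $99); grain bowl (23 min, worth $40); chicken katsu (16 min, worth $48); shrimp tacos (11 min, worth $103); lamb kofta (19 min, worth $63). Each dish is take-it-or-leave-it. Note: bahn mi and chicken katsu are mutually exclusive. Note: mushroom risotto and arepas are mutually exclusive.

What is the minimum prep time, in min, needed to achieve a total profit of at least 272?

Need the lightest bundle worth ≥ 272.
bahn mi + shrimp tacos reaches 285 using 18 min.
No combination under 18 min hits 272.

18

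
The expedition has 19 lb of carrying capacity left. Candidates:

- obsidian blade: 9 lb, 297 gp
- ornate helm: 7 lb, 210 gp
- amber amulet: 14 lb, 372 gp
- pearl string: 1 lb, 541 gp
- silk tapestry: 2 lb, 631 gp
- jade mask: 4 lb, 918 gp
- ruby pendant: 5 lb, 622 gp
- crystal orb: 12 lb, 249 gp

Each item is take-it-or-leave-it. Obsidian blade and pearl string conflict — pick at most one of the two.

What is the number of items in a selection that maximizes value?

5

Optimal total is 2922.
ornate helm + pearl string + silk tapestry + jade mask + ruby pendant hits 2922 at 19 lb.
Every optimal selection uses 5 items.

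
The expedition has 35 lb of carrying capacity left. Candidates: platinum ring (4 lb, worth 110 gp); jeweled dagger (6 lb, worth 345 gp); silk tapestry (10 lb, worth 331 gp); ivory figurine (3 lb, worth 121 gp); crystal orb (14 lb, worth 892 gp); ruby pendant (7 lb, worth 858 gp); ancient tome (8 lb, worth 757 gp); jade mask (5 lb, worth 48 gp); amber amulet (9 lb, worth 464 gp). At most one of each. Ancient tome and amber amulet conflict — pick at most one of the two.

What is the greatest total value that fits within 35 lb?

2852

Ranking by ratio (value/lb): ruby pendant 122.57, ancient tome 94.62, crystal orb 63.71.
Jeweled dagger + crystal orb + ruby pendant + ancient tome uses 35 of the 35 lb and totals 2852.
That's the maximum — no feasible swap from here does better than 2852.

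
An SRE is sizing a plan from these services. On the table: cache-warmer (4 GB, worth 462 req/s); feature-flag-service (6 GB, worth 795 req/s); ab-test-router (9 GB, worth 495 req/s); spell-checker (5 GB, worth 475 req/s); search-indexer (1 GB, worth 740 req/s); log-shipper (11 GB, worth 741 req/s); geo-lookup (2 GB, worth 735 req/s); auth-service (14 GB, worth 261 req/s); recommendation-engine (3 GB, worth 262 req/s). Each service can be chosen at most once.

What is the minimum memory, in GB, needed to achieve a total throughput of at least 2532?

Look for the lowest-memory combination reaching 2532.
feature-flag-service + search-indexer + geo-lookup + recommendation-engine: 2532 throughput at 12 GB.
Any bundle with less than 12 GB falls short of 2532.

12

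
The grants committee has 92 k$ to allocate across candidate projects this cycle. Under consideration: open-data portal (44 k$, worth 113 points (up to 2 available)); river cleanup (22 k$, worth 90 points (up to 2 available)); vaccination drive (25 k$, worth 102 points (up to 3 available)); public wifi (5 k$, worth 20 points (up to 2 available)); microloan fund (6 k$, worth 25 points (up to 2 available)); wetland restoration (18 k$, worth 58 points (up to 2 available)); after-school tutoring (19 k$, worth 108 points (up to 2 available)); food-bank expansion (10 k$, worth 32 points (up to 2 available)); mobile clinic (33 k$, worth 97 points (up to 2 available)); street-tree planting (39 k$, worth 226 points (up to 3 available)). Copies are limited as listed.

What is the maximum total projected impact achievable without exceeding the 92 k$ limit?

502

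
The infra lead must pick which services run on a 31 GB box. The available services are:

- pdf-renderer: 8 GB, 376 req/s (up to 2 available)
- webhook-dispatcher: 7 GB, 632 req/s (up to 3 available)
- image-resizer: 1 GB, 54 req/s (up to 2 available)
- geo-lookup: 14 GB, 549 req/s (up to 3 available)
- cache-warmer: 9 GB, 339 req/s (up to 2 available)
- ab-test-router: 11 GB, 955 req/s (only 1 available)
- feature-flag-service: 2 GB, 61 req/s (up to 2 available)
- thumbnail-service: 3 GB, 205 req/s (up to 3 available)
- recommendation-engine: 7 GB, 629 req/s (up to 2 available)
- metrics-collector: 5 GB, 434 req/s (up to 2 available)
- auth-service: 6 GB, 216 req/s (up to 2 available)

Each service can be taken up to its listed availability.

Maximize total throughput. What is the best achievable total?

2764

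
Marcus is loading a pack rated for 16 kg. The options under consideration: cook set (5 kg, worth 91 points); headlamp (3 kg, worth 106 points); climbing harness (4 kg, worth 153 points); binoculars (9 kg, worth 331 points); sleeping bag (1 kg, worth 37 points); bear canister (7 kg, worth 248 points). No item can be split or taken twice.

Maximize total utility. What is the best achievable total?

A density-first pass picks climbing harness + binoculars + sleeping bag — 521 at 14 kg.
The 1 kg tied up in sleeping bag is better spent on headlamp — total rises to 590 (16 kg).
The closest alternative, binoculars + bear canister, reaches only 579.

590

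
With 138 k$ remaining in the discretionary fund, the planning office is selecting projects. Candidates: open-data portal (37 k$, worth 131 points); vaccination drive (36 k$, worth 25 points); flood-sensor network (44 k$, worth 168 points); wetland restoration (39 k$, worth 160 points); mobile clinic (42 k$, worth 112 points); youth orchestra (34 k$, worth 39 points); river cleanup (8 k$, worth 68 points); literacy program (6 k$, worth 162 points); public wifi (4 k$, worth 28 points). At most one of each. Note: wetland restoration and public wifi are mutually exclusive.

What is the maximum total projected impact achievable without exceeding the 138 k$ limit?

Ranking by ratio (projected impact/k$): literacy program 27.00, river cleanup 8.50, public wifi 7.00, wetland restoration 4.10.
Taking open-data portal + flood-sensor network + wetland restoration + river cleanup + literacy program: 134 k$ used, 689 in projected impact.
The closest alternative, open-data portal + flood-sensor network + mobile clinic + river cleanup + literacy program, reaches only 641.

689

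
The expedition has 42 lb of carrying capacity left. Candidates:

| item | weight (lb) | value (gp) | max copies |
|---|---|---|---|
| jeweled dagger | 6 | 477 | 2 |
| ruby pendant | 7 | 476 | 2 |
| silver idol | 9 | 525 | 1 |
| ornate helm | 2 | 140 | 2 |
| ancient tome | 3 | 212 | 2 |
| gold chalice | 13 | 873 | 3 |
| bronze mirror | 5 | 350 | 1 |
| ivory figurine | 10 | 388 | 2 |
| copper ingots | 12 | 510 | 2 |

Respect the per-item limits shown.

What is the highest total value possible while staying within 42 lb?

3007

Taking the top-ratio items first gives 2×jeweled dagger + 2×ruby pendant + 2×ornate helm + 2×ancient tome + bronze mirror for 2960 (41 lb).
Dropping ruby pendant and bronze mirror frees 12 lb; slotting in gold chalice (13 lb) lifts the total to 3007 at 42 lb.
Nothing else within 42 lb beats 3007.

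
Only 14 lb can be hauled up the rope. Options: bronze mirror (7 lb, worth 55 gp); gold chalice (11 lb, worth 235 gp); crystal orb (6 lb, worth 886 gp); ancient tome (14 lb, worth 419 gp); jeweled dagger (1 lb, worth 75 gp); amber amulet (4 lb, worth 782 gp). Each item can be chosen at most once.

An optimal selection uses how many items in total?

3

Optimal total is 1743.
crystal orb + jeweled dagger + amber amulet hits 1743 at 11 lb.
Any selection reaching 1743 contains exactly 3 items.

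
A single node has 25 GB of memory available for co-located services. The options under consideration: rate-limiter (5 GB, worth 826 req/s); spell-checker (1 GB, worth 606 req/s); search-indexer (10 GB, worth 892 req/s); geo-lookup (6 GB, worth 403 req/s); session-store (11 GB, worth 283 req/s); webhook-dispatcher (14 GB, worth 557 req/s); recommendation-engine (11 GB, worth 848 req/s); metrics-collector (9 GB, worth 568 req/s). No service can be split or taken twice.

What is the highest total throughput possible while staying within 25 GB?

2892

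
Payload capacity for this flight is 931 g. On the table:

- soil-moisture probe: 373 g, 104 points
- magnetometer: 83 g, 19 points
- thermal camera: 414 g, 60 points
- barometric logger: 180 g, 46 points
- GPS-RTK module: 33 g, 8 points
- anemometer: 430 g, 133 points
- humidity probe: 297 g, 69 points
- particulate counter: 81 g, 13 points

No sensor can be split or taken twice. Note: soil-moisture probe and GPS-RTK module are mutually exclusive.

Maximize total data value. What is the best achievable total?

256

By data value per g: anemometer 0.31, soil-moisture probe 0.28, barometric logger 0.26 lead.
Taking soil-moisture probe + magnetometer + anemometer: 886 g used, 256 in data value.
The closest alternative, soil-moisture probe + anemometer + particulate counter, reaches only 250.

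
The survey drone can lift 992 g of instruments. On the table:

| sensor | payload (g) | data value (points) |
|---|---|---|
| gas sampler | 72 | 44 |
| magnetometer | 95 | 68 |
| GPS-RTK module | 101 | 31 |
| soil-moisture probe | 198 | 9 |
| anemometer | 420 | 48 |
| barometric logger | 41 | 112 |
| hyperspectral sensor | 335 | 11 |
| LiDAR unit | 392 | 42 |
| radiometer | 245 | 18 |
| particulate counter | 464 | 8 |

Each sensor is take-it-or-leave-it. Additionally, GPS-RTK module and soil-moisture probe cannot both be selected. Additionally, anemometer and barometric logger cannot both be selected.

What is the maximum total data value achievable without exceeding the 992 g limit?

315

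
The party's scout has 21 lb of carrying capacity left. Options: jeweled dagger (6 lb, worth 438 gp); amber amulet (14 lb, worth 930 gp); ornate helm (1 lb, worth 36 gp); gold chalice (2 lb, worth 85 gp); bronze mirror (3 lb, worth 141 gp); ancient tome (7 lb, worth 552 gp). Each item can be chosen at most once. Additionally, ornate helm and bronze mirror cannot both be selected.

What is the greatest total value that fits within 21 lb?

1482

Amber amulet + ancient tome uses 21 of the 21 lb and totals 1482.
Next best is jeweled dagger + amber amulet + ornate helm at 1404 (21 lb) — short by 78.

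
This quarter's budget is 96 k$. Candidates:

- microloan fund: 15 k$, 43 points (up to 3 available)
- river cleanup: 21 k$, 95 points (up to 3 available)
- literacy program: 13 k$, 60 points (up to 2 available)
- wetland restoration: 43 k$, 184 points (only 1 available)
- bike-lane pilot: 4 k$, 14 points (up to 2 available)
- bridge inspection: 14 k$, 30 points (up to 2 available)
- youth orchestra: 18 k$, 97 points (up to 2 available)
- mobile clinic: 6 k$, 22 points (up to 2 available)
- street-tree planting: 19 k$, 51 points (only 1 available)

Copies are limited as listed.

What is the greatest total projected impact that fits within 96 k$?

458

Filling by ratio: river cleanup + 2×literacy program + 2×youth orchestra + 2×mobile clinic for 453, with 1 k$ left unused.
The 25 k$ tied up in literacy program and 2×mobile clinic is better spent on river cleanup + bike-lane pilot — total rises to 458 (95 k$).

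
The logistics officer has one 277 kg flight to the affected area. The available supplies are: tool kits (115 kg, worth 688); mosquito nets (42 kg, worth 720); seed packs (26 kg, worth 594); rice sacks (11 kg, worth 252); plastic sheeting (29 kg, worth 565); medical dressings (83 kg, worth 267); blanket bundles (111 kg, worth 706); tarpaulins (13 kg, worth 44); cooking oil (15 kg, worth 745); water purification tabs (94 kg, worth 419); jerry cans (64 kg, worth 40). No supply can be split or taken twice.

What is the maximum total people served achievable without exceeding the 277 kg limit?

3626

Ranking by ratio (people served/kg): cooking oil 49.67, rice sacks 22.91, seed packs 22.85.
The ratio ordering already packs tightly: mosquito nets + seed packs + rice sacks + plastic sheeting + blanket bundles + tarpaulins + cooking oil, 247 kg, 3626.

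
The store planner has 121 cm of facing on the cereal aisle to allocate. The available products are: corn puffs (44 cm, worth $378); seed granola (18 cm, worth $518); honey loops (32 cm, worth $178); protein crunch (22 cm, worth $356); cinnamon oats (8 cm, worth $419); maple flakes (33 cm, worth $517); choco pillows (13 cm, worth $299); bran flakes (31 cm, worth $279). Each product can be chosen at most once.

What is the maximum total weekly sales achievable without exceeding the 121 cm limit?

2131

Density check — cinnamon oats 52.38, seed granola 28.78, choco pillows 23.00 are the best per cm.
A density-first pass picks seed granola + protein crunch + cinnamon oats + maple flakes + choco pillows — 2109 at 94 cm.
Replace protein crunch with corn puffs: the trade gains 22 net, giving 2131 at 116 cm.
The spare 5 cm is too small for any remaining product, and no exchange beats 2131.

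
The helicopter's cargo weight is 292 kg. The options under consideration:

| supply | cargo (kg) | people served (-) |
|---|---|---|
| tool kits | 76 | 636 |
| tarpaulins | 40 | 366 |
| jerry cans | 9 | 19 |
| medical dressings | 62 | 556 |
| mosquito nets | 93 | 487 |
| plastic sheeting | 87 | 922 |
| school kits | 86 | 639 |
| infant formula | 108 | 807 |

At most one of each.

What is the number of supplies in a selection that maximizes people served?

4

Best achievable people served is 2563.
tool kits + tarpaulins + plastic sheeting + school kits hits 2563 at 289 kg.
All optima have 4 supplies.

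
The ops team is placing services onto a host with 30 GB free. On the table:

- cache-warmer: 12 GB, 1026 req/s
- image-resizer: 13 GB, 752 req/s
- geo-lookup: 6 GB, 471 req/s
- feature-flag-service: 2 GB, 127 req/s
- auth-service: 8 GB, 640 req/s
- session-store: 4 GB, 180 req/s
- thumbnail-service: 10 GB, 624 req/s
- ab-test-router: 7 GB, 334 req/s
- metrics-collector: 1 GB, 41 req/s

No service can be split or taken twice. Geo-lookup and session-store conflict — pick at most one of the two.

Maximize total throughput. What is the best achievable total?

Taking cache-warmer + geo-lookup + feature-flag-service + auth-service + metrics-collector: 29 GB used, 2305 in throughput.

2305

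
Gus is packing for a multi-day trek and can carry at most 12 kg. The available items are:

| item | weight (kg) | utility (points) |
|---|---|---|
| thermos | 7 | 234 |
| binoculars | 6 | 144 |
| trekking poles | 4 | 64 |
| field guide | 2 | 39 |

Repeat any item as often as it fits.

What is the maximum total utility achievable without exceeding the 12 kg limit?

312

Density check — thermos 33.43, binoculars 24.00, field guide 19.50, trekking poles 16.00 are the best per kg.
Thermos + 2×field guide uses 11 of the 12 kg and totals 312.
No other feasible combination exceeds 312.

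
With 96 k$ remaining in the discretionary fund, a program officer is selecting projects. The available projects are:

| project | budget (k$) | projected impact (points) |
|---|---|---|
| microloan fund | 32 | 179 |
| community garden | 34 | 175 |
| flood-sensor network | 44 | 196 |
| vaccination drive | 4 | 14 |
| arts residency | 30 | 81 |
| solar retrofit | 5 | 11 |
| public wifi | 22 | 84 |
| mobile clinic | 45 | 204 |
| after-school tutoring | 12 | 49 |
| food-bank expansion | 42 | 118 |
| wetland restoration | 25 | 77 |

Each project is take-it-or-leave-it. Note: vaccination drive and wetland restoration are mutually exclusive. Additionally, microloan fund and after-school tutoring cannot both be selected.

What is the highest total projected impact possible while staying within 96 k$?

Microloan fund + community garden + vaccination drive + public wifi uses 92 of the 96 k$ and totals 452.
The closest alternative, microloan fund + community garden + solar retrofit + public wifi, reaches only 449.

452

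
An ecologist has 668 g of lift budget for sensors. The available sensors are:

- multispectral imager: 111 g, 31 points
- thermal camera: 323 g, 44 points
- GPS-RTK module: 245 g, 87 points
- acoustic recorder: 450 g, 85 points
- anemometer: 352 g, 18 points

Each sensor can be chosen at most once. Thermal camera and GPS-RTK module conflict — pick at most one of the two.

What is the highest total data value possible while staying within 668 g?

118

Multispectral imager + GPS-RTK module uses 356 of the 668 g and totals 118.
Next best is multispectral imager + acoustic recorder at 116 (561 g) — short by 2.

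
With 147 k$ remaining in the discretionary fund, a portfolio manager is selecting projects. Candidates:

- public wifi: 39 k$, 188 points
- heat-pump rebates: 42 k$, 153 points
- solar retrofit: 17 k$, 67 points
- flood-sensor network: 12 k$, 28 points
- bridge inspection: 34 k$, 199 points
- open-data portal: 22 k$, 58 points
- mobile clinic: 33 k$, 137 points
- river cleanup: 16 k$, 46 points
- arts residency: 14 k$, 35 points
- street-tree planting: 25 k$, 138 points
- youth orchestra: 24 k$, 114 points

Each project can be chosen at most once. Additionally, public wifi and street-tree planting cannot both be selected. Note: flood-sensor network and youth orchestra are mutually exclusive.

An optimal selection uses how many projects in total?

5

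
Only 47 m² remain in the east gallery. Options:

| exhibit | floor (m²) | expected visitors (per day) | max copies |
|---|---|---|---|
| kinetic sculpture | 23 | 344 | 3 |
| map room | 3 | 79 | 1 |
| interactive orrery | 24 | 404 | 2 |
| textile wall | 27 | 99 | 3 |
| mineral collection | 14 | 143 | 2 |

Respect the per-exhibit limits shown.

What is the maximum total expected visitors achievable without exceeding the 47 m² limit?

748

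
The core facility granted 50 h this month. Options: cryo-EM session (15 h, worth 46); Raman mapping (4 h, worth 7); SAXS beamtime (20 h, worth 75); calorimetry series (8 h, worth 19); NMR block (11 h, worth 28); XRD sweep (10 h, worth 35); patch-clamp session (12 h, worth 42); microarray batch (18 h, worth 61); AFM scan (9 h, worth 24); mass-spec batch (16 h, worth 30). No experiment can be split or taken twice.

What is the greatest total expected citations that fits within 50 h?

178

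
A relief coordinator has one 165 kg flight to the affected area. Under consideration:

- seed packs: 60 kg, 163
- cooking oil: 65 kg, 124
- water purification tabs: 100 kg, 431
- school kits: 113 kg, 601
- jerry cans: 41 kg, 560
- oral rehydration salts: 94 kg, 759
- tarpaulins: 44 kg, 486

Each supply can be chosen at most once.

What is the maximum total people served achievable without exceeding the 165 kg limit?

Ranking by ratio (people served/kg): jerry cans 13.66, tarpaulins 11.05, oral rehydration salts 8.07, school kits 5.32.
A density-first pass picks seed packs + jerry cans + tarpaulins — 1209 at 145 kg.
Dropping seed packs and tarpaulins frees 104 kg; slotting in oral rehydration salts (94 kg) lifts the total to 1319 at 135 kg.

1319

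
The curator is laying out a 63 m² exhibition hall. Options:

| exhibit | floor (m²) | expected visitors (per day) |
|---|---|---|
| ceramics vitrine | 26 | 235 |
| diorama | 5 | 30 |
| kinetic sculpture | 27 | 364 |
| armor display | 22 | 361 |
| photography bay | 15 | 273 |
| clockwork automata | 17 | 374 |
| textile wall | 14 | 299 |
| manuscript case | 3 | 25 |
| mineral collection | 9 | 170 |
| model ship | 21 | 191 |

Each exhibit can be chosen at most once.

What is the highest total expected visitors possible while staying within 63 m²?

Density check — clockwork automata 22.00, textile wall 21.36, mineral collection 18.89 are the best per m².
Taking the top-ratio exhibits first gives diorama + photography bay + clockwork automata + textile wall + manuscript case + mineral collection for 1171 (63 m²).
Dropping diorama and photography bay and manuscript case frees 23 m²; slotting in armor display (22 m²) lifts the total to 1204 at 62 m².
Every other selection either busts 63 m² or fails to beat 1204.

1204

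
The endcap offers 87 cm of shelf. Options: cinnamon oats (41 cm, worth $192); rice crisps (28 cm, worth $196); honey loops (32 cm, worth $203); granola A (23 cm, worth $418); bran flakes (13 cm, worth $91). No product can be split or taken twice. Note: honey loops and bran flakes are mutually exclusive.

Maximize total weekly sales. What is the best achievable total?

817

Taking the top-ratio products first gives rice crisps + granola A + bran flakes for 705 (64 cm).
Replace bran flakes with honey loops: the trade gains 112 net, giving 817 at 83 cm.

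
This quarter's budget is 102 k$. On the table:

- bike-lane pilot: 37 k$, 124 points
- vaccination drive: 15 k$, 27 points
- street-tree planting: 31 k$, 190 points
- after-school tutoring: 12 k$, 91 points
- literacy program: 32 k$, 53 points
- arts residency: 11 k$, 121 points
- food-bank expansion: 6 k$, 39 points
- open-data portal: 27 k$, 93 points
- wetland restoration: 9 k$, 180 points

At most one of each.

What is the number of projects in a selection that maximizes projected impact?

Optimal total is 714.
One optimal bundle: street-tree planting + after-school tutoring + arts residency + food-bank expansion + open-data portal + wetland restoration (96 k$).
All optima have 6 projects.

6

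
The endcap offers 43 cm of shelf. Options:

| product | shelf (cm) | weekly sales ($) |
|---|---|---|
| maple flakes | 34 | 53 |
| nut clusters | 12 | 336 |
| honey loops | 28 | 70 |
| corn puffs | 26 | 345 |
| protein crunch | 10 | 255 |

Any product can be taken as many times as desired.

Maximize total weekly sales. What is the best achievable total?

1101

Greedy by ratio would take 3×nut clusters: 36 cm used, total 1008.
Replace 2×nut clusters with 3×protein crunch: the trade gains 93 net, giving 1101 at 42 cm.
Every other selection either busts 43 cm or fails to beat 1101.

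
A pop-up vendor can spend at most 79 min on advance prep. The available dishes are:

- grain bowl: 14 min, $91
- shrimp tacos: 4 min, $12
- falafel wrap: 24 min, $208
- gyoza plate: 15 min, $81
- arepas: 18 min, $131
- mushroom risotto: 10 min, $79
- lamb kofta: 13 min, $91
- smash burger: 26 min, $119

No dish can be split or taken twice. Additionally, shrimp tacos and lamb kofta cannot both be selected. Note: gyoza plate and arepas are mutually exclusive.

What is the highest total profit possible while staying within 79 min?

Density check — falafel wrap 8.67, mushroom risotto 7.90, arepas 7.28, lamb kofta 7.00 are the best per min.
Taking grain bowl + falafel wrap + arepas + mushroom risotto + lamb kofta: 79 min used, 600 in profit.

600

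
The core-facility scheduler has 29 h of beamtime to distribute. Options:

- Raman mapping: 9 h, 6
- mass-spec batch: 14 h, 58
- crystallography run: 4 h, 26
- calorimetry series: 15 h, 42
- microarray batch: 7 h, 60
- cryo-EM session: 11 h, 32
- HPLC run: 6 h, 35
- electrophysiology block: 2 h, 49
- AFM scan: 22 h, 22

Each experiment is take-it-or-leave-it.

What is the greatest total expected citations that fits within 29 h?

A density-first pass picks Raman mapping + crystallography run + microarray batch + HPLC run + electrophysiology block — 176 at 28 h.
Replace Raman mapping and crystallography run with mass-spec batch: the trade gains 26 net, giving 202 at 29 h.
The closest alternative, mass-spec batch + crystallography run + microarray batch + electrophysiology block, reaches only 193.

202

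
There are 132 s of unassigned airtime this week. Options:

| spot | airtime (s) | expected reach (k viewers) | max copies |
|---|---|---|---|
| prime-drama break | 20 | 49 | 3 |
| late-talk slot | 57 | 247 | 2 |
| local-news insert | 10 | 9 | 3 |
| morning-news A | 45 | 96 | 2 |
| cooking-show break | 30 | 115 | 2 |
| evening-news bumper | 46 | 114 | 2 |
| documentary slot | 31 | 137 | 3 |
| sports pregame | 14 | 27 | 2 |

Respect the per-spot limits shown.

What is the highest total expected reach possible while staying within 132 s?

530

Density check — documentary slot 4.42, late-talk slot 4.33, cooking-show break 3.83 are the best per s.
Greedy by ratio would take cooking-show break + 3×documentary slot: 123 s used, total 526.
Dropping cooking-show break and documentary slot frees 61 s; slotting in late-talk slot + local-news insert (67 s) lifts the total to 530 at 129 s.
Every other selection either busts 132 s or exceeds an availability limit or fails to beat 530.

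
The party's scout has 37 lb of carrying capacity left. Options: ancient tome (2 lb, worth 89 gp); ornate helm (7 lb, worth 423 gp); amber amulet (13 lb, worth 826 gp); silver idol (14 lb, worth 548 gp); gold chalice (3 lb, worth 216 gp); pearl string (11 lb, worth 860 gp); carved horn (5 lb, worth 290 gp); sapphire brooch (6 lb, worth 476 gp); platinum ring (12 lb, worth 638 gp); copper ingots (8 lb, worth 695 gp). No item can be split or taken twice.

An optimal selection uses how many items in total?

6

The maximum value within 37 lb is 2759.
One optimal bundle: ancient tome + ornate helm + gold chalice + pearl string + sapphire brooch + copper ingots (37 lb).
Every optimal selection uses 6 items.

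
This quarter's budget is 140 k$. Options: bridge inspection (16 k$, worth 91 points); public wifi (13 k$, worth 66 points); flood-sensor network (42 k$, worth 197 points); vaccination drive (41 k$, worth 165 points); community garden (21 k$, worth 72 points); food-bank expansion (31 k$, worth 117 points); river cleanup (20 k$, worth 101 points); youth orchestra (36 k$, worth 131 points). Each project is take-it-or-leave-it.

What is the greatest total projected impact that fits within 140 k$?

626

Taking the top-ratio projects first gives bridge inspection + public wifi + flood-sensor network + vaccination drive + river cleanup for 620 (132 k$).
Dropping public wifi frees 13 k$; slotting in community garden (21 k$) lifts the total to 626 at 140 k$.
Next best is bridge inspection + public wifi + flood-sensor network + vaccination drive + river cleanup at 620 (132 k$) — short by 6.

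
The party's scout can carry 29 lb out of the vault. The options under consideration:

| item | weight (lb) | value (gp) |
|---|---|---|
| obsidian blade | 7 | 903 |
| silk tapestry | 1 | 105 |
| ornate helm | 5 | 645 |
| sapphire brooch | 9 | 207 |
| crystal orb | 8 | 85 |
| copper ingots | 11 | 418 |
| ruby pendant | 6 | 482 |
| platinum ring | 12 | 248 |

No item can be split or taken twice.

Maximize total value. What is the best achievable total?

Taking the top-ratio items first gives obsidian blade + silk tapestry + ornate helm + sapphire brooch + ruby pendant for 2342 (28 lb).
Replace silk tapestry and sapphire brooch with copper ingots: the trade gains 106 net, giving 2448 at 29 lb.
That's the maximum — no swap from here does better than 2448.

2448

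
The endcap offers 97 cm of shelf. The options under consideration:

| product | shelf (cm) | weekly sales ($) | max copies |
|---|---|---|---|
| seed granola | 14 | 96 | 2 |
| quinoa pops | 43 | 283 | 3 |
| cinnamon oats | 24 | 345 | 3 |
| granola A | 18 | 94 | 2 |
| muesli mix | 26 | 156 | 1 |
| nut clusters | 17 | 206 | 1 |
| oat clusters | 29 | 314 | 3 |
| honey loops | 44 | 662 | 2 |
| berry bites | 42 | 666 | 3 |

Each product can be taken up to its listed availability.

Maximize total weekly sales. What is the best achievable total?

The ratio heuristic lands on 2×berry bites (1332) but leaves 13 cm idle.
Dropping berry bites frees 42 cm; slotting in 2×cinnamon oats (48 cm) lifts the total to 1356 at 90 cm.

1356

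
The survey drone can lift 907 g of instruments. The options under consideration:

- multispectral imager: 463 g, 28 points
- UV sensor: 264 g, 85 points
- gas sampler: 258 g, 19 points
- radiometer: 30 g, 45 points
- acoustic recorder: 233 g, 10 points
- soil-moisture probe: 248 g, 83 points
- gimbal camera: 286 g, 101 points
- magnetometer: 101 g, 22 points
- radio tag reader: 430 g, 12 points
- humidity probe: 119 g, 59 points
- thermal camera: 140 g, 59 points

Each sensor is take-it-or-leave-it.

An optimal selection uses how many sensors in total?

6

Best achievable data value is 353.
UV sensor + radiometer + soil-moisture probe + magnetometer + humidity probe + thermal camera hits 353 at 902 g.
Every optimal selection uses 6 sensors.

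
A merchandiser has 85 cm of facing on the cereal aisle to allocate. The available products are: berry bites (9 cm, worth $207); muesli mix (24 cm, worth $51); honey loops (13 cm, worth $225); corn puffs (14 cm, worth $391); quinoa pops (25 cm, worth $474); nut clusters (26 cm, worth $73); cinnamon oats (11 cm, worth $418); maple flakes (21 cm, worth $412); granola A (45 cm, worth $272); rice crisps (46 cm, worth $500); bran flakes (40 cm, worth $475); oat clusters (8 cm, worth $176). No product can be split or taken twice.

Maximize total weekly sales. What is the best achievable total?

1920

Taking the top-ratio products first gives berry bites + honey loops + corn puffs + cinnamon oats + maple flakes + oat clusters for 1829 (76 cm).
Replace berry bites and oat clusters with quinoa pops: the trade gains 91 net, giving 1920 at 84 cm.
That's the maximum — no swap from here does better than 1920.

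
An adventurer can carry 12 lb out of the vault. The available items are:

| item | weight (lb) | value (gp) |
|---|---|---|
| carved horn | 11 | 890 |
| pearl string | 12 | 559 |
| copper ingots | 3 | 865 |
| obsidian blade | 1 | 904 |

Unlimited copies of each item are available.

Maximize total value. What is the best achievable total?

Ranking by ratio (value/lb): obsidian blade 904.00, copper ingots 288.33, carved horn 80.91.
Taking 12×obsidian blade: 12 lb used, 10848 in value.
That's the maximum — no swap from here does better than 10848.

10848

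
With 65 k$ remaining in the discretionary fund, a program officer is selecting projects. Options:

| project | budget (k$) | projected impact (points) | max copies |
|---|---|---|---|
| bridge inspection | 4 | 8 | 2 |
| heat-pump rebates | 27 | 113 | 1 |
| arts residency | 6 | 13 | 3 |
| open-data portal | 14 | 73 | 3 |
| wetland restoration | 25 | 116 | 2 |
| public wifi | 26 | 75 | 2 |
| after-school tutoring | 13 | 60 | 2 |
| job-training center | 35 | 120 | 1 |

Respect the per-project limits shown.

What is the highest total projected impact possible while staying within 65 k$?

By projected impact per k$: open-data portal 5.21, wetland restoration 4.64, after-school tutoring 4.62 lead.
A density-first pass picks bridge inspection + arts residency + 3×open-data portal + after-school tutoring — 300 at 65 k$.
Reworking the packing: open-data portal + wetland restoration + 2×after-school tutoring uses 65 k$ and improves the total to 309.
Every other selection either busts 65 k$ or exceeds an availability limit or fails to beat 309.

309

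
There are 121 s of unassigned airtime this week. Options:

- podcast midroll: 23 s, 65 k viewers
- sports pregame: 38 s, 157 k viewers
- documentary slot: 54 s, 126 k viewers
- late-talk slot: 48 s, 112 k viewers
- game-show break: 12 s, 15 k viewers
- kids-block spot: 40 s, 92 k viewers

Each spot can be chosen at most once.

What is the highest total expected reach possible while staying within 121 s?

349

Ranking by ratio (expected reach/s): sports pregame 4.13, podcast midroll 2.83, documentary slot 2.33, late-talk slot 2.33.
Taking the top-ratio spots first gives podcast midroll + sports pregame + documentary slot for 348 (115 s).
The 54 s tied up in documentary slot is better spent on late-talk slot + game-show break — total rises to 349 (121 s).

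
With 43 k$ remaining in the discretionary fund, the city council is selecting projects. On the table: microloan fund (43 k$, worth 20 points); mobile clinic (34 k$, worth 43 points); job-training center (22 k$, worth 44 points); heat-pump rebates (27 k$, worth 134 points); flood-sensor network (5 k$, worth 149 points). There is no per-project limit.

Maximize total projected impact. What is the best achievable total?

1192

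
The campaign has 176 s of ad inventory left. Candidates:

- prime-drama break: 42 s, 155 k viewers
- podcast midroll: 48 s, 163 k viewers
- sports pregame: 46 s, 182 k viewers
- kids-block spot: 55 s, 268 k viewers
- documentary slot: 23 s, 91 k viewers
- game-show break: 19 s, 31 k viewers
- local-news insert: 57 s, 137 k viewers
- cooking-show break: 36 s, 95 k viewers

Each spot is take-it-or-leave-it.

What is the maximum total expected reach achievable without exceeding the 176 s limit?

704

By expected reach per s: kids-block spot 4.87, sports pregame 3.96, documentary slot 3.96, prime-drama break 3.69 lead.
The ratio heuristic lands on prime-drama break + sports pregame + kids-block spot + documentary slot (696) but leaves 10 s idle.
Replace prime-drama break with podcast midroll: the trade gains 8 net, giving 704 at 172 s.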